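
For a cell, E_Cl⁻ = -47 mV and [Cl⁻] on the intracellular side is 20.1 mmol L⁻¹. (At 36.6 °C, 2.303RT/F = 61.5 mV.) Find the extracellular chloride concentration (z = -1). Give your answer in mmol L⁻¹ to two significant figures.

120 mmol L⁻¹

Nernst: E = (61.5/-1) · log₁₀([out]/[in]), so log₁₀([out]/[in]) = -47.0 × -1 / 61.5 = 0.7642.
[out]/[in] = 10^(0.7642) = 5.811.
[out] = 5.811 × 20.1 = 116.8 mmol L⁻¹.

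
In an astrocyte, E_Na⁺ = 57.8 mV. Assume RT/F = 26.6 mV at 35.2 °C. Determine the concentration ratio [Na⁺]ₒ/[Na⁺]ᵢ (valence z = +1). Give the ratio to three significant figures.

8.78

ln([out]/[in]) = E·z/(26.6) = 57.8 × 1 / 26.6 = 2.1729
[out]/[in] = e^(2.1729) = 8.784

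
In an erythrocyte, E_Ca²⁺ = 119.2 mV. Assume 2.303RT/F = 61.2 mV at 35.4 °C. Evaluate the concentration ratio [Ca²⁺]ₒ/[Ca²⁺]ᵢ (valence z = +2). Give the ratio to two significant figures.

log₁₀([out]/[in]) = E·z/(61.2) = 119.2 × 2 / 61.2 = 3.8954
[out]/[in] = 10^(3.8954) = 7860

7900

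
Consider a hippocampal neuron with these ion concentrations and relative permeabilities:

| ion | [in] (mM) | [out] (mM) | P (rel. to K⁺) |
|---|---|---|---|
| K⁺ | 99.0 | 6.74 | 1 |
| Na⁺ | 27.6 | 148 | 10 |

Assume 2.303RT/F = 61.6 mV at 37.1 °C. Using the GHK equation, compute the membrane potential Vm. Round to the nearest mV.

37 mV

Vm = 61.6 · log₁₀[(Σ P·[cation]ₒ + Σ P·[anion]ᵢ) / (Σ P·[cation]ᵢ + Σ P·[anion]ₒ)]
Numerator = 1×6.74 + 10×148 = 1487
Denominator = 1×99.0 + 10×27.6 = 375
Vm = 61.6 · log₁₀(3.9646) = 61.6 × (0.5982) = 36.85 mV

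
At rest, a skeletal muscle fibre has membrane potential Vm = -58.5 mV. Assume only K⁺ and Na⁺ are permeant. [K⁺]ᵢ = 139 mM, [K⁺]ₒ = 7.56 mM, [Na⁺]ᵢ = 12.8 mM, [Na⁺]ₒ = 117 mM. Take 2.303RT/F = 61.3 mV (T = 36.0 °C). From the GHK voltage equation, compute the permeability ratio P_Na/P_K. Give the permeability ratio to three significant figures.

Let α = P_Na/P_K. GHK: Vm = 61.3·log₁₀[(Kₒ + α·Naₒ)/(Kᵢ + α·Naᵢ)].
10^(Vm/61.3) = 10^(-58.5/61.3) = 0.11109
So 0.11109·(Kᵢ + α·Naᵢ) = Kₒ + α·Naₒ → α = (0.11109·139.0 − 7.56) / (117.0 − 0.11109·12.8)
α = (15.44 − 7.56) / (117.0 − 1.422) = 7.882/115.6 = 0.06819

0.0682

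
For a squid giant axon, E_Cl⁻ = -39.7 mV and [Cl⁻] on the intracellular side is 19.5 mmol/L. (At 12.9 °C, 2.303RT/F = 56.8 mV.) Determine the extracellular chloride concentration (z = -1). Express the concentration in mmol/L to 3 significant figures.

Nernst: E = (56.8/-1) · log₁₀([out]/[in]), so log₁₀([out]/[in]) = -39.7 × -1 / 56.8 = 0.6989.
[out]/[in] = 10^(0.6989) = 5.
[out] = 5 × 19.5 = 97.49 mmol/L.

97.5 mmol/L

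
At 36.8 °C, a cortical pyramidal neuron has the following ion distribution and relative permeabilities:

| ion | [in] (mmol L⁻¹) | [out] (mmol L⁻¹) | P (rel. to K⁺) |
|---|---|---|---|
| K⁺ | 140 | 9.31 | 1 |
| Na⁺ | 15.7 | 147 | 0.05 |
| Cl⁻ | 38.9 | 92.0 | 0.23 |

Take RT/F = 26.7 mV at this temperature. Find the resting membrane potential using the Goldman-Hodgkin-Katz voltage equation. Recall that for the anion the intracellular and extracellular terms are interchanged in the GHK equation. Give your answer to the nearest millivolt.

Vm = 26.7 · ln[(Σ P·[cation]ₒ + Σ P·[anion]ᵢ) / (Σ P·[cation]ᵢ + Σ P·[anion]ₒ)]
Numerator = 1×9.31 + 0.05×147 + 0.23×38.9 = 25.61
Denominator = 1×140 + 0.05×15.7 + 0.23×92.0 = 161.9
Vm = 26.7 · ln(0.15812) = 26.7 × (-1.8444) = -49.25 mV

-49 mV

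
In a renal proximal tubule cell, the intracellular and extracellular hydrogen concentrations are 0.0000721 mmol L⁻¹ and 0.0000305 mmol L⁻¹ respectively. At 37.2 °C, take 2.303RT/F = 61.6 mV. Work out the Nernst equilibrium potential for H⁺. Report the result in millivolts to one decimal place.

E = (61.6/z) · log₁₀([H⁺]_out/[H⁺]_in) with z = +1.
= (61.6/1) · log₁₀(0.0000305/0.0000721) = 61.60 · log₁₀(0.423)
= 61.60 · (-0.3736) = -23.02 mV

-23.0 mV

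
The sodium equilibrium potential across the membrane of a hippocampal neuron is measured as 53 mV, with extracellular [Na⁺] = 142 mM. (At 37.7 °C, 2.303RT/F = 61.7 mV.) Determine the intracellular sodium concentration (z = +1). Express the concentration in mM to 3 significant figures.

Nernst: E = (61.7/1) · log₁₀([out]/[in]), so log₁₀([out]/[in]) = 53.0 × 1 / 61.7 = 0.8590.
[out]/[in] = 10^(0.8590) = 7.228.
[in] = 142 / 7.228 = 19.65 mM.

19.6 mM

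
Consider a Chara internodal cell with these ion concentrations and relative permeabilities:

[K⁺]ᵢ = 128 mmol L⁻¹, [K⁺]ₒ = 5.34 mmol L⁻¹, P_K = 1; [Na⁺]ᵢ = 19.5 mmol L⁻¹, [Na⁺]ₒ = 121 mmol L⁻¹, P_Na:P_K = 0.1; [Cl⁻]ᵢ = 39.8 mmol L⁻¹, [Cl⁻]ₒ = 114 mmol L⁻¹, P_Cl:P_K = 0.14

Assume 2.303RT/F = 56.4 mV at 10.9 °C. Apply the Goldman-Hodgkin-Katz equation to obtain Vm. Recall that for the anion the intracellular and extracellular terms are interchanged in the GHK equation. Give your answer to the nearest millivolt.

Vm = 56.4 · log₁₀[(Σ P·[cation]ₒ + Σ P·[anion]ᵢ) / (Σ P·[cation]ᵢ + Σ P·[anion]ₒ)]
Numerator = 1×5.34 + 0.1×121 + 0.14×39.8 = 23.01
Denominator = 1×128 + 0.1×19.5 + 0.14×114 = 145.9
Vm = 56.4 · log₁₀(0.15771) = 56.4 × (-0.8021) = -45.24 mV

-45 mV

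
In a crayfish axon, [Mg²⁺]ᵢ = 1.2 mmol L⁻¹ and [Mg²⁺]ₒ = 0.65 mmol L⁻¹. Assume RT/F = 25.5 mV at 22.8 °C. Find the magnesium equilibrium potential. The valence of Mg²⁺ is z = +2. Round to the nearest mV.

-8 mV

E = (25.5/z) · ln([Mg²⁺]_out/[Mg²⁺]_in) with z = +2.
= (25.5/2) · ln(0.65/1.2) = 12.75 · ln(0.5417)
= 12.75 · (-0.6131) = -7.82 mV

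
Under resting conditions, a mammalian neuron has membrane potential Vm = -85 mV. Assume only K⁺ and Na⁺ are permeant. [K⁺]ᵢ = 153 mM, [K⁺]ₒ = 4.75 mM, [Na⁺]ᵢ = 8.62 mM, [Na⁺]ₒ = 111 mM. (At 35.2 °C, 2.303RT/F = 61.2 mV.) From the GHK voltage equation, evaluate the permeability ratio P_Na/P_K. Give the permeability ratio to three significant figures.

Let α = P_Na/P_K. GHK: Vm = 61.2·log₁₀[(Kₒ + α·Naₒ)/(Kᵢ + α·Naᵢ)].
10^(Vm/61.2) = 10^(-85.0/61.2) = 0.040842
So 0.040842·(Kᵢ + α·Naᵢ) = Kₒ + α·Naₒ → α = (0.040842·153.0 − 4.75) / (111.0 − 0.040842·8.62)
α = (6.249 − 4.75) / (111.0 − 0.3521) = 1.499/110.6 = 0.01355

0.0135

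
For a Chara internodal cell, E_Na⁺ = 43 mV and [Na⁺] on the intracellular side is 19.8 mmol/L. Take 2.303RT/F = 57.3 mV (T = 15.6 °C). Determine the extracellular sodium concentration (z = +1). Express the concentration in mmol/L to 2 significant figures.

110 mmol/L

Nernst: E = (57.3/1) · log₁₀([out]/[in]), so log₁₀([out]/[in]) = 43.0 × 1 / 57.3 = 0.7504.
[out]/[in] = 10^(0.7504) = 5.629.
[out] = 5.629 × 19.8 = 111.5 mmol/L.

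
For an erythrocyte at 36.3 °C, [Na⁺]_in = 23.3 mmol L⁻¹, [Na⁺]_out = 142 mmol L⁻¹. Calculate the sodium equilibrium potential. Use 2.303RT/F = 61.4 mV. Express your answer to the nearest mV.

48 mV

E = (61.4/z) · log₁₀([Na⁺]_out/[Na⁺]_in) with z = +1.
= (61.4/1) · log₁₀(142/23.3) = 61.40 · log₁₀(6.094)
= 61.40 · (0.7849) = 48.19 mV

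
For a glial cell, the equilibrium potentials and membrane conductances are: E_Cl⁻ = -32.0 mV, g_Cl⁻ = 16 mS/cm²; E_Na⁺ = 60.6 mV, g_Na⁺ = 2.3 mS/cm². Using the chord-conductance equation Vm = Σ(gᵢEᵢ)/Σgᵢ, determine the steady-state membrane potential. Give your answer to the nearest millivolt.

Σ gᵢEᵢ = 16·(-32.0) + 2.3·(60.6) = -372.62
Σ gᵢ = 16 + 2.3 = 18.3
Vm = -372.62 / 18.3 = -20.36 mV

-20 mV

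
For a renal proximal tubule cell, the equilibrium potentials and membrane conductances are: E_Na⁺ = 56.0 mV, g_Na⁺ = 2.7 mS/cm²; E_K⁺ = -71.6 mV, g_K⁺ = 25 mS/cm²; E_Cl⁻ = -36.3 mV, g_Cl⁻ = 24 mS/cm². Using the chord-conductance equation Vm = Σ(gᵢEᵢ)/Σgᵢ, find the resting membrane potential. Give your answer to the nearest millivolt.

-49 mV

Σ gᵢEᵢ = 2.7·(56.0) + 25·(-71.6) + 24·(-36.3) = -2510.00
Σ gᵢ = 2.7 + 25 + 24 = 51.7
Vm = -2510.00 / 51.7 = -48.55 mV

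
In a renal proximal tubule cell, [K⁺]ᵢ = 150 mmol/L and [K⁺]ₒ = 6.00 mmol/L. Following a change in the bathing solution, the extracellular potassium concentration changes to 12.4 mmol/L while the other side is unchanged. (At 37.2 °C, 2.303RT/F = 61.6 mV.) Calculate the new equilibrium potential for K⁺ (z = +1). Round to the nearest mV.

After the shift: [K⁺]_out = 12.4, [K⁺]_in = 150 mmol/L.
E_new = (61.6/1)·log₁₀(12.4/150) = 61.60 · (-1.0827) = -66.69 mV

-67 mV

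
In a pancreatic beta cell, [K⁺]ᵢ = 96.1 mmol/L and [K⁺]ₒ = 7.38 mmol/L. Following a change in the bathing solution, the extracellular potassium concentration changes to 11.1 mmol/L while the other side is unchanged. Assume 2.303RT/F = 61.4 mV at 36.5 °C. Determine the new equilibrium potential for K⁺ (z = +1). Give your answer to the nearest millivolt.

After the shift: [K⁺]_out = 11.1, [K⁺]_in = 96.1 mmol/L.
E_new = (61.4/1)·log₁₀(11.1/96.1) = 61.40 · (-0.9374) = -57.56 mV

-58 mV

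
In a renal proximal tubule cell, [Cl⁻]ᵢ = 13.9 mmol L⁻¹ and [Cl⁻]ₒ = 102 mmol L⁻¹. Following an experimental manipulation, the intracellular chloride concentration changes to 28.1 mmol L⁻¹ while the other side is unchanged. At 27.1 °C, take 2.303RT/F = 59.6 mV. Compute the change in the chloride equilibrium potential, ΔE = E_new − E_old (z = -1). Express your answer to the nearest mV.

18 mV

E_old = (59.6/-1)·log₁₀(102/13.9) = -51.59 mV
E_new = (59.6/-1)·log₁₀(102/28.1) = -33.37 mV
ΔE = -33.37 − (-51.59) = 18.22 mV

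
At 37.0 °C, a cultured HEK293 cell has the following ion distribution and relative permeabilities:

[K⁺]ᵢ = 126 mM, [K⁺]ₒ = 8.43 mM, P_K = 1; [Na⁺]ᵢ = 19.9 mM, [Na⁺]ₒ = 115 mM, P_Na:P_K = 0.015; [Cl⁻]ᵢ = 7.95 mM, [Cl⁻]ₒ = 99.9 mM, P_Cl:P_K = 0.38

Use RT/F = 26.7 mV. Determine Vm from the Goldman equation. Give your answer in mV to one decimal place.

-67.4 mV

Vm = 26.7 · ln[(Σ P·[cation]ₒ + Σ P·[anion]ᵢ) / (Σ P·[cation]ᵢ + Σ P·[anion]ₒ)]
Numerator = 1×8.43 + 0.015×115 + 0.38×7.95 = 13.18
Denominator = 1×126 + 0.015×19.9 + 0.38×99.9 = 164.3
Vm = 26.7 · ln(0.080214) = 26.7 × (-2.5231) = -67.37 mV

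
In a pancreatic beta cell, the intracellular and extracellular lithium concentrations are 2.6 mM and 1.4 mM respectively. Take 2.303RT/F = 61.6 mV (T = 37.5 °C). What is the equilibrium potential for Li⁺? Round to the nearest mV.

-17 mV

E = (61.6/z) · log₁₀([Li⁺]_out/[Li⁺]_in) with z = +1.
= (61.6/1) · log₁₀(1.4/2.6) = 61.60 · log₁₀(0.5385)
= 61.60 · (-0.2688) = -16.56 mV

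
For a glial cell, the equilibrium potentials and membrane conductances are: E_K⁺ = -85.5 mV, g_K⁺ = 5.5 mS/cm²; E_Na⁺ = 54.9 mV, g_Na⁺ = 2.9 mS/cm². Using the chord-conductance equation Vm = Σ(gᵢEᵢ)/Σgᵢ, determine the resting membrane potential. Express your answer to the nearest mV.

-37 mV

Σ gᵢEᵢ = 5.5·(-85.5) + 2.9·(54.9) = -311.04
Σ gᵢ = 5.5 + 2.9 = 8.4
Vm = -311.04 / 8.4 = -37.03 mV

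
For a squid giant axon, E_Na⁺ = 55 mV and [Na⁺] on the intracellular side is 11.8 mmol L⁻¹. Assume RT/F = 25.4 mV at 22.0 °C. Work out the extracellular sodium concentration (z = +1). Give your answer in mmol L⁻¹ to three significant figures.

103 mmol L⁻¹

Nernst: E = (25.4/1) · ln([out]/[in]), so ln([out]/[in]) = 55.0 × 1 / 25.4 = 2.1654.
[out]/[in] = e^(2.1654) = 8.718.
[out] = 8.718 × 11.8 = 102.9 mmol L⁻¹.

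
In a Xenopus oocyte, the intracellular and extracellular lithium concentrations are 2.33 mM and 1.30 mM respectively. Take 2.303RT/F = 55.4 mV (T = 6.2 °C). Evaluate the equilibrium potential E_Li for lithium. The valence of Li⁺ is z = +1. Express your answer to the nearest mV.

-14 mV

E = (55.4/z) · log₁₀([Li⁺]_out/[Li⁺]_in) with z = +1.
= (55.4/1) · log₁₀(1.30/2.33) = 55.40 · log₁₀(0.5579)
= 55.40 · (-0.2534) = -14.04 mV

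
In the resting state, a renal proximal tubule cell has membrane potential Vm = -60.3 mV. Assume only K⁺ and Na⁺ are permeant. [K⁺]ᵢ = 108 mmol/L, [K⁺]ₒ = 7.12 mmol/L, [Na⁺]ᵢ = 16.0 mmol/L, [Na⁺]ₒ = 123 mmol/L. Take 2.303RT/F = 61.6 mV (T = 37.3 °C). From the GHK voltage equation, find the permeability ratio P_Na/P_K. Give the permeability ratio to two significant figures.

0.035

Let α = P_Na/P_K. GHK: Vm = 61.6·log₁₀[(Kₒ + α·Naₒ)/(Kᵢ + α·Naᵢ)].
10^(Vm/61.6) = 10^(-60.3/61.6) = 0.10498
So 0.10498·(Kᵢ + α·Naᵢ) = Kₒ + α·Naₒ → α = (0.10498·108.0 − 7.12) / (123.0 − 0.10498·16.0)
α = (11.34 − 7.12) / (123.0 − 1.68) = 4.218/121.3 = 0.03477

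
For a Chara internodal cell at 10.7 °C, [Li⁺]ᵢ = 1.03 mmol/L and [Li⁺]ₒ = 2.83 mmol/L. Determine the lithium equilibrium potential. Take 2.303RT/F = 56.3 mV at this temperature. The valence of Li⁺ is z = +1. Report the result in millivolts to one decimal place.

24.7 mV

E = (56.3/z) · log₁₀([Li⁺]_out/[Li⁺]_in) with z = +1.
= (56.3/1) · log₁₀(2.83/1.03) = 56.30 · log₁₀(2.748)
= 56.30 · (0.4389) = 24.71 mV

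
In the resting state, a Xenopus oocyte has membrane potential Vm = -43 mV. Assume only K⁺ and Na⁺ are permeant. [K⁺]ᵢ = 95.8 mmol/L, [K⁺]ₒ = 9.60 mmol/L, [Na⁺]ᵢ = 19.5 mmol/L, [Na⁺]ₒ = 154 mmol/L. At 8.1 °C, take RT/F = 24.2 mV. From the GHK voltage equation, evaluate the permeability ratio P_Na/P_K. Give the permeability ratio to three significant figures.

Let α = P_Na/P_K. GHK: Vm = 24.2·ln[(Kₒ + α·Naₒ)/(Kᵢ + α·Naᵢ)].
e^(Vm/24.2) = e^(-43.0/24.2) = 0.16917
So 0.16917·(Kᵢ + α·Naᵢ) = Kₒ + α·Naₒ → α = (0.16917·95.8 − 9.6) / (154.0 − 0.16917·19.5)
α = (16.21 − 9.6) / (154.0 − 3.299) = 6.606/150.7 = 0.04384

0.0438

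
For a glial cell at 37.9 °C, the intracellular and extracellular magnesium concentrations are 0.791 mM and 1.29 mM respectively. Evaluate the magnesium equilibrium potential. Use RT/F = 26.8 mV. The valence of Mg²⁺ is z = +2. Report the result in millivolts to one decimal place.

6.6 mV

E = (26.8/z) · ln([Mg²⁺]_out/[Mg²⁺]_in) with z = +2.
= (26.8/2) · ln(1.29/0.791) = 13.40 · ln(1.631)
= 13.40 · (0.4891) = 6.55 mV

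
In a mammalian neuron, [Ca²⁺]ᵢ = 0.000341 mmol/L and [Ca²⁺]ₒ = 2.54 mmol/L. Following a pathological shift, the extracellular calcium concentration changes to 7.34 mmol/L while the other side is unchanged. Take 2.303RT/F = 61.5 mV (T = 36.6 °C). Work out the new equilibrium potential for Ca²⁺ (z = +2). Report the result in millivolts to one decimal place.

133.2 mV

After the shift: [Ca²⁺]_out = 7.34, [Ca²⁺]_in = 0.000341 mmol/L.
E_new = (61.5/2)·log₁₀(7.34/0.000341) = 30.75 · (4.3329) = 133.24 mV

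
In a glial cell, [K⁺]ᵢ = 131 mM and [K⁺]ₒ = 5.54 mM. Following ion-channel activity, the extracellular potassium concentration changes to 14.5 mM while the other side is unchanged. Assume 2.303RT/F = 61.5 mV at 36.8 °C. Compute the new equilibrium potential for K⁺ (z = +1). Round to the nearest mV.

After the shift: [K⁺]_out = 14.5, [K⁺]_in = 131 mM.
E_new = (61.5/1)·log₁₀(14.5/131) = 61.50 · (-0.9559) = -58.79 mV

-59 mV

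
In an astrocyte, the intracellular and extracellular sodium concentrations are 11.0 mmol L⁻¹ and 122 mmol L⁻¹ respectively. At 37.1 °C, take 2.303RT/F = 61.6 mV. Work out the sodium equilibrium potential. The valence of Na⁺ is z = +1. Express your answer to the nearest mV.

E = (61.6/z) · log₁₀([Na⁺]_out/[Na⁺]_in) with z = +1.
= (61.6/1) · log₁₀(122/11.0) = 61.60 · log₁₀(11.09)
= 61.60 · (1.0450) = 64.37 mV

64 mV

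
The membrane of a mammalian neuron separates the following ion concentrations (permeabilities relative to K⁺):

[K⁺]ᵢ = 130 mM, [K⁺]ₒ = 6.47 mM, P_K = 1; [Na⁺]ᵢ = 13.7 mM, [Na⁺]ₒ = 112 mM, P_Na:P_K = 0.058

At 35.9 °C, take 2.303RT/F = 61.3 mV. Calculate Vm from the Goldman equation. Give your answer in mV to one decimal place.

-61.5 mV

Vm = 61.3 · log₁₀[(Σ P·[cation]ₒ + Σ P·[anion]ᵢ) / (Σ P·[cation]ᵢ + Σ P·[anion]ₒ)]
Numerator = 1×6.47 + 0.058×112 = 12.97
Denominator = 1×130 + 0.058×13.7 = 130.8
Vm = 61.3 · log₁₀(0.099133) = 61.3 × (-1.0038) = -61.53 mV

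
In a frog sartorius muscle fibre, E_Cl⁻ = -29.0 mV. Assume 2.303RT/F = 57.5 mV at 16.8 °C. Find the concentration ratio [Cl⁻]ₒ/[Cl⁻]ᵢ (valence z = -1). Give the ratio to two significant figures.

log₁₀([out]/[in]) = E·z/(57.5) = -29.0 × -1 / 57.5 = 0.5043
[out]/[in] = 10^(0.5043) = 3.194

3.2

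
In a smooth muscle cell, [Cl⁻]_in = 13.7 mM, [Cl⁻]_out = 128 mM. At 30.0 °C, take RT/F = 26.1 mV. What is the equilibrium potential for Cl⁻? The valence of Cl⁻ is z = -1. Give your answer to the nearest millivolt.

E = (26.1/z) · ln([Cl⁻]_out/[Cl⁻]_in) with z = -1.
For an anion, dividing by z = -1 reverses the sign.
= (26.1/-1) · ln(128/13.7) = -26.10 · ln(9.343)
= -26.10 · (2.2346) = -58.32 mV

-58 mV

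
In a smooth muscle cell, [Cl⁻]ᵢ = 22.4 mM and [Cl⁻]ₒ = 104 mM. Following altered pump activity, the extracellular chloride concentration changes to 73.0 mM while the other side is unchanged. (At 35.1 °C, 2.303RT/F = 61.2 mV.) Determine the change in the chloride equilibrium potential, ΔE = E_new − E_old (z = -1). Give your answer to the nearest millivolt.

9 mV

E_old = (61.2/-1)·log₁₀(104/22.4) = -40.81 mV
E_new = (61.2/-1)·log₁₀(73.0/22.4) = -31.40 mV
ΔE = -31.40 − (-40.81) = 9.41 mV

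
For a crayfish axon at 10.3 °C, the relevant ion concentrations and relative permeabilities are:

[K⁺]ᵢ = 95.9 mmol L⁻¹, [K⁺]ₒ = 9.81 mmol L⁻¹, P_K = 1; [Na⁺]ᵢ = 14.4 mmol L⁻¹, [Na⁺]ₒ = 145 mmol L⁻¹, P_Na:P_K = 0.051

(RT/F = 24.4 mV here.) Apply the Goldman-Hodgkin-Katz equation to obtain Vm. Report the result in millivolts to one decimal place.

Vm = 24.4 · ln[(Σ P·[cation]ₒ + Σ P·[anion]ᵢ) / (Σ P·[cation]ᵢ + Σ P·[anion]ₒ)]
Numerator = 1×9.81 + 0.051×145 = 17.2
Denominator = 1×95.9 + 0.051×14.4 = 96.63
Vm = 24.4 · ln(0.17804) = 24.4 × (-1.7257) = -42.11 mV

-42.1 mV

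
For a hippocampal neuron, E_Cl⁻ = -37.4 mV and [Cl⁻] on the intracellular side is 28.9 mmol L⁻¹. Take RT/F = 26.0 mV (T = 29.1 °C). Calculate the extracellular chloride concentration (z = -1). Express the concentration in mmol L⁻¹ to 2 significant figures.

Nernst: E = (26.0/-1) · ln([out]/[in]), so ln([out]/[in]) = -37.4 × -1 / 26.0 = 1.4385.
[out]/[in] = e^(1.4385) = 4.214.
[out] = 4.214 × 28.9 = 121.8 mmol L⁻¹.

120 mmol L⁻¹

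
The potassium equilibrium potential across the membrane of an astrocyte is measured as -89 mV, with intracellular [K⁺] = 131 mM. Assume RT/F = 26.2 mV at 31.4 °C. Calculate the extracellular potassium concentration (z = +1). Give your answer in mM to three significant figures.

4.39 mM

Nernst: E = (26.2/1) · ln([out]/[in]), so ln([out]/[in]) = -89.0 × 1 / 26.2 = -3.3969.
[out]/[in] = e^(-3.3969) = 0.03348.
[out] = 0.03348 × 131 = 4.385 mM.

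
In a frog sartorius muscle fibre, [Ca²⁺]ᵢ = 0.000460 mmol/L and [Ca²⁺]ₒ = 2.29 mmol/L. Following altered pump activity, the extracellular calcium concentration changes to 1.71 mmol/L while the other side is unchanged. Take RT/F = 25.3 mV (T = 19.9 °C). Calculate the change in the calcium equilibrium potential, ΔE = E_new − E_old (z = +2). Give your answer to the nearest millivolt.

-4 mV

E_old = (25.3/2)·ln(2.29/0.000460) = 107.69 mV
E_new = (25.3/2)·ln(1.71/0.000460) = 103.99 mV
ΔE = 103.99 − (107.69) = -3.69 mV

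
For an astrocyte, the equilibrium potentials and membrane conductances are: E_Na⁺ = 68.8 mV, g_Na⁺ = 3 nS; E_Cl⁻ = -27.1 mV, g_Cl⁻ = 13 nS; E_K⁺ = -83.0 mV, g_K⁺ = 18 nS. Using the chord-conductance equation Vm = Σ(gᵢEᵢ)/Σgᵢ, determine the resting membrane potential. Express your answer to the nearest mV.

-48 mV

Σ gᵢEᵢ = 3·(68.8) + 13·(-27.1) + 18·(-83.0) = -1639.90
Σ gᵢ = 3 + 13 + 18 = 34
Vm = -1639.90 / 34 = -48.23 mV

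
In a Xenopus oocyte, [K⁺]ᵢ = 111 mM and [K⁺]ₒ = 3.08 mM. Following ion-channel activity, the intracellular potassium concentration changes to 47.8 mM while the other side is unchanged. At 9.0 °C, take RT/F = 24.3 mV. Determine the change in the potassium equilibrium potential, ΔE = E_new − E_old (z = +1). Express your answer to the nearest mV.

20 mV

E_old = (24.3/1)·ln(3.08/111) = -87.11 mV
E_new = (24.3/1)·ln(3.08/47.8) = -66.63 mV
ΔE = -66.63 − (-87.11) = 20.47 mV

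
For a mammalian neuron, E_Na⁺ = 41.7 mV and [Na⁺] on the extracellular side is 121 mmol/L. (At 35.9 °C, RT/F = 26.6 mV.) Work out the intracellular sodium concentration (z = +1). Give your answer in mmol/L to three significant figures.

Nernst: E = (26.6/1) · ln([out]/[in]), so ln([out]/[in]) = 41.7 × 1 / 26.6 = 1.5677.
[out]/[in] = e^(1.5677) = 4.795.
[in] = 121 / 4.795 = 25.23 mmol/L.

25.2 mmol/L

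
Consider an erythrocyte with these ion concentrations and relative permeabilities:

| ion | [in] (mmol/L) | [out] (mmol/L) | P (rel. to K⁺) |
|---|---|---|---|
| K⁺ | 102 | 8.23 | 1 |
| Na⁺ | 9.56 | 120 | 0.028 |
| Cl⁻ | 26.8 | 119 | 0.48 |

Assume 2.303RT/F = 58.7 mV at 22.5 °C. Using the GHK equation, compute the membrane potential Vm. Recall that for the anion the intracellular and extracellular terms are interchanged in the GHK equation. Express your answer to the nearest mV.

Vm = 58.7 · log₁₀[(Σ P·[cation]ₒ + Σ P·[anion]ᵢ) / (Σ P·[cation]ᵢ + Σ P·[anion]ₒ)]
Numerator = 1×8.23 + 0.028×120 + 0.48×26.8 = 24.45
Denominator = 1×102 + 0.028×9.56 + 0.48×119 = 159.4
Vm = 58.7 · log₁₀(0.15342) = 58.7 × (-0.8141) = -47.79 mV

-48 mV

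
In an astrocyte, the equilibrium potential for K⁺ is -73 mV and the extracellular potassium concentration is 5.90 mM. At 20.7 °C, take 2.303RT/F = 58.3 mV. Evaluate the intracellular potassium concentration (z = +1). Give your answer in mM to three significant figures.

Nernst: E = (58.3/1) · log₁₀([out]/[in]), so log₁₀([out]/[in]) = -73.0 × 1 / 58.3 = -1.2521.
[out]/[in] = 10^(-1.2521) = 0.05596.
[in] = 5.90 / 0.05596 = 105.4 mM.

105 mM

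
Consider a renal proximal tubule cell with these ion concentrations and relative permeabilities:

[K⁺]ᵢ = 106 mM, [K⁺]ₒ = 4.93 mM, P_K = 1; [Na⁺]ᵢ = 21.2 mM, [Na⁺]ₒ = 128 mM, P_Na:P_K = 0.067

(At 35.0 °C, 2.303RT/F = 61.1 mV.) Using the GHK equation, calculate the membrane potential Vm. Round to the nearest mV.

Vm = 61.1 · log₁₀[(Σ P·[cation]ₒ + Σ P·[anion]ᵢ) / (Σ P·[cation]ᵢ + Σ P·[anion]ₒ)]
Numerator = 1×4.93 + 0.067×128 = 13.51
Denominator = 1×106 + 0.067×21.2 = 107.4
Vm = 61.1 · log₁₀(0.12573) = 61.1 × (-0.9006) = -55.02 mV

-55 mV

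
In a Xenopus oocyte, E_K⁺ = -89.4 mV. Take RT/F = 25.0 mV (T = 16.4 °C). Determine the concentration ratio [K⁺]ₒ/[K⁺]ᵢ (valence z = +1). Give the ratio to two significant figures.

ln([out]/[in]) = E·z/(25.0) = -89.4 × 1 / 25.0 = -3.5760
[out]/[in] = e^(-3.5760) = 0.02799

0.028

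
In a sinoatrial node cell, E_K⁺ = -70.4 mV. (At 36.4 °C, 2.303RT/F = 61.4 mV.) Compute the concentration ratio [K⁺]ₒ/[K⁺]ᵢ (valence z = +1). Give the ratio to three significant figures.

0.0714

log₁₀([out]/[in]) = E·z/(61.4) = -70.4 × 1 / 61.4 = -1.1466
[out]/[in] = 10^(-1.1466) = 0.07135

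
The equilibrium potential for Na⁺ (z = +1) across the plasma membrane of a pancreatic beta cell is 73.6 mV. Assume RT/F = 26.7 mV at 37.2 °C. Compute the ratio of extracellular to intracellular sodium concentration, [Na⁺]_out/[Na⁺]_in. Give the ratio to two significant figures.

ln([out]/[in]) = E·z/(26.7) = 73.6 × 1 / 26.7 = 2.7566
[out]/[in] = e^(2.7566) = 15.75

16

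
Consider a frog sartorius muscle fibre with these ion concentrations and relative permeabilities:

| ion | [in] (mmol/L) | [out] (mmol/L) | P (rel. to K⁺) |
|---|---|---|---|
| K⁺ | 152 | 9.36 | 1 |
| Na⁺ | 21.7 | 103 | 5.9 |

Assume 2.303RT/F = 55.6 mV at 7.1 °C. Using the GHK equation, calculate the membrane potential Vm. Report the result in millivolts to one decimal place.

Vm = 55.6 · log₁₀[(Σ P·[cation]ₒ + Σ P·[anion]ᵢ) / (Σ P·[cation]ᵢ + Σ P·[anion]ₒ)]
Numerator = 1×9.36 + 5.9×103 = 617.1
Denominator = 1×152 + 5.9×21.7 = 280
Vm = 55.6 · log₁₀(2.2035) = 55.6 × (0.3431) = 19.08 mV

19.1 mV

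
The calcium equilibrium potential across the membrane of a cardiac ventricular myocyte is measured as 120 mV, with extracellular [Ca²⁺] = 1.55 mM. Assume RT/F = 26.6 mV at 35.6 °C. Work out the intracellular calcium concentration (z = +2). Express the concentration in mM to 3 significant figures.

0.000187 mM

Nernst: E = (26.6/2) · ln([out]/[in]), so ln([out]/[in]) = 120.0 × 2 / 26.6 = 9.0226.
[out]/[in] = e^(9.0226) = 8288.
[in] = 1.55 / 8288 = 0.000187 mM.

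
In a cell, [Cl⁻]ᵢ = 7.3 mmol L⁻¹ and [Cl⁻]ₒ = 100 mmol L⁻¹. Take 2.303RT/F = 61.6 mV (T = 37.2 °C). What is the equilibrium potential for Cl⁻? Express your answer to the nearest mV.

-70 mV

E = (61.6/z) · log₁₀([Cl⁻]_out/[Cl⁻]_in) with z = -1.
For an anion, dividing by z = -1 reverses the sign.
= (61.6/-1) · log₁₀(100/7.3) = -61.60 · log₁₀(13.7)
= -61.60 · (1.1367) = -70.02 mV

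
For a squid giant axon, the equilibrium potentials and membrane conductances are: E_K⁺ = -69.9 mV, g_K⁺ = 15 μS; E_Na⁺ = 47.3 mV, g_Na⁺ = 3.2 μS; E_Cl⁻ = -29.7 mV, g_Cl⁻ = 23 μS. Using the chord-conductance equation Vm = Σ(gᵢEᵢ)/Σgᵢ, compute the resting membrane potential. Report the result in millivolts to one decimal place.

-38.4 mV

Σ gᵢEᵢ = 15·(-69.9) + 3.2·(47.3) + 23·(-29.7) = -1580.24
Σ gᵢ = 15 + 3.2 + 23 = 41.2
Vm = -1580.24 / 41.2 = -38.36 mV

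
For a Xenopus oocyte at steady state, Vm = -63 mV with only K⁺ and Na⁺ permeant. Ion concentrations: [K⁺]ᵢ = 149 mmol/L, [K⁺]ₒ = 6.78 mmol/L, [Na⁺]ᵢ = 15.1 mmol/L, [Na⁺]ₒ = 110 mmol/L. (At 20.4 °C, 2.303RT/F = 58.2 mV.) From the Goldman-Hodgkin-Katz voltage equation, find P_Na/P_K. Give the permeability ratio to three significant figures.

Let α = P_Na/P_K. GHK: Vm = 58.2·log₁₀[(Kₒ + α·Naₒ)/(Kᵢ + α·Naᵢ)].
10^(Vm/58.2) = 10^(-63.0/58.2) = 0.082704
So 0.082704·(Kᵢ + α·Naᵢ) = Kₒ + α·Naₒ → α = (0.082704·149.0 − 6.78) / (110.0 − 0.082704·15.1)
α = (12.32 − 6.78) / (110.0 − 1.249) = 5.543/108.8 = 0.05097

0.0510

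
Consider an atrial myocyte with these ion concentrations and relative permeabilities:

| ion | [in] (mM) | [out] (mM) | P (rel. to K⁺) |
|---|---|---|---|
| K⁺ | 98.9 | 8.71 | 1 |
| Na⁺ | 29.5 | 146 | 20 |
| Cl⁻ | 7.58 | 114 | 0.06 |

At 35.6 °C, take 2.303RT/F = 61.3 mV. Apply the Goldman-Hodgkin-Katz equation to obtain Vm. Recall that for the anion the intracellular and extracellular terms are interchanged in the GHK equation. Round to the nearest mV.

Vm = 61.3 · log₁₀[(Σ P·[cation]ₒ + Σ P·[anion]ᵢ) / (Σ P·[cation]ᵢ + Σ P·[anion]ₒ)]
Numerator = 1×8.71 + 20×146 + 0.06×7.58 = 2929
Denominator = 1×98.9 + 20×29.5 + 0.06×114 = 695.7
Vm = 61.3 · log₁₀(4.2101) = 61.3 × (0.6243) = 38.27 mV

38 mV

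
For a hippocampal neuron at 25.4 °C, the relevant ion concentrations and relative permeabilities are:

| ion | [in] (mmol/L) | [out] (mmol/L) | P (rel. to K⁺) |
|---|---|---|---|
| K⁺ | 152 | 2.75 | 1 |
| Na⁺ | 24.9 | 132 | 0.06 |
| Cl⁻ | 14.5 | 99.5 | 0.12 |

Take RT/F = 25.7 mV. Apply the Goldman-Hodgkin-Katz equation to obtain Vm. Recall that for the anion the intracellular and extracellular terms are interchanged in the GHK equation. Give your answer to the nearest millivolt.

-67 mV

Vm = 25.7 · ln[(Σ P·[cation]ₒ + Σ P·[anion]ᵢ) / (Σ P·[cation]ᵢ + Σ P·[anion]ₒ)]
Numerator = 1×2.75 + 0.06×132 + 0.12×14.5 = 12.41
Denominator = 1×152 + 0.06×24.9 + 0.12×99.5 = 165.4
Vm = 25.7 · ln(0.075015) = 25.7 × (-2.5901) = -66.56 mV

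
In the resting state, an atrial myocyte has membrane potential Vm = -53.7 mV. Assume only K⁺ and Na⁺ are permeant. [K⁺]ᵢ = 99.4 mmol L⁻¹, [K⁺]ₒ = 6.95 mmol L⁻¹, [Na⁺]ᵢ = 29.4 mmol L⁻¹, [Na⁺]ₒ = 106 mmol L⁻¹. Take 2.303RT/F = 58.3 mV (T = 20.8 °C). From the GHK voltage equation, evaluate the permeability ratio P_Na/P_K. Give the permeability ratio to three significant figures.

0.0485

Let α = P_Na/P_K. GHK: Vm = 58.3·log₁₀[(Kₒ + α·Naₒ)/(Kᵢ + α·Naᵢ)].
10^(Vm/58.3) = 10^(-53.7/58.3) = 0.11992
So 0.11992·(Kᵢ + α·Naᵢ) = Kₒ + α·Naₒ → α = (0.11992·99.4 − 6.95) / (106.0 − 0.11992·29.4)
α = (11.92 − 6.95) / (106.0 − 3.526) = 4.97/102.5 = 0.0485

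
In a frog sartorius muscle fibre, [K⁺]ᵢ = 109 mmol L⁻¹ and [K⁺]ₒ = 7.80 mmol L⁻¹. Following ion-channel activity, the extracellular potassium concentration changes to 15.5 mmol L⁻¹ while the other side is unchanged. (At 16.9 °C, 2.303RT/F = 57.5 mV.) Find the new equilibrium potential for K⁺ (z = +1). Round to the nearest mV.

-49 mV

After the shift: [K⁺]_out = 15.5, [K⁺]_in = 109 mmol L⁻¹.
E_new = (57.5/1)·log₁₀(15.5/109) = 57.50 · (-0.8471) = -48.71 mV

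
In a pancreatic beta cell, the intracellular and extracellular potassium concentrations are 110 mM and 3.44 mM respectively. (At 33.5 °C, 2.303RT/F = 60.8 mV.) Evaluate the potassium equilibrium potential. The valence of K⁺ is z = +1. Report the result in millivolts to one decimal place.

E = (60.8/z) · log₁₀([K⁺]_out/[K⁺]_in) with z = +1.
= (60.8/1) · log₁₀(3.44/110) = 60.80 · log₁₀(0.03127)
= 60.80 · (-1.5048) = -91.49 mV

-91.5 mV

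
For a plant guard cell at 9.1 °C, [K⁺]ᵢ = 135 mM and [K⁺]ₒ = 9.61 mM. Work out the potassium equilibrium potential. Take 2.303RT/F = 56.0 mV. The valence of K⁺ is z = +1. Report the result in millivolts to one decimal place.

E = (56.0/z) · log₁₀([K⁺]_out/[K⁺]_in) with z = +1.
= (56.0/1) · log₁₀(9.61/135) = 56.00 · log₁₀(0.07119)
= 56.00 · (-1.1476) = -64.27 mV

-64.3 mV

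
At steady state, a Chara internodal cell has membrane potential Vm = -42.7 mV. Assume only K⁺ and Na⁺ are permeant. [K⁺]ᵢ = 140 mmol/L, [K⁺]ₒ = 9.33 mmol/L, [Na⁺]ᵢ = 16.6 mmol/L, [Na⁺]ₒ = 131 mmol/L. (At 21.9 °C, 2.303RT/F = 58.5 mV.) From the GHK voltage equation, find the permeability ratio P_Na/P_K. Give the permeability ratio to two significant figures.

0.13

Let α = P_Na/P_K. GHK: Vm = 58.5·log₁₀[(Kₒ + α·Naₒ)/(Kᵢ + α·Naᵢ)].
10^(Vm/58.5) = 10^(-42.7/58.5) = 0.18625
So 0.18625·(Kᵢ + α·Naᵢ) = Kₒ + α·Naₒ → α = (0.18625·140.0 − 9.33) / (131.0 − 0.18625·16.6)
α = (26.07 − 9.33) / (131.0 − 3.092) = 16.74/127.9 = 0.1309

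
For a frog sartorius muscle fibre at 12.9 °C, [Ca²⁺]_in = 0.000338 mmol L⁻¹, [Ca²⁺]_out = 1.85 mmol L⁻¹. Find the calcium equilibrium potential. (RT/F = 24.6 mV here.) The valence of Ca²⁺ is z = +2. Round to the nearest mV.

E = (24.6/z) · ln([Ca²⁺]_out/[Ca²⁺]_in) with z = +2.
= (24.6/2) · ln(1.85/0.000338) = 12.30 · ln(5473)
= 12.30 · (8.6077) = 105.87 mV

106 mV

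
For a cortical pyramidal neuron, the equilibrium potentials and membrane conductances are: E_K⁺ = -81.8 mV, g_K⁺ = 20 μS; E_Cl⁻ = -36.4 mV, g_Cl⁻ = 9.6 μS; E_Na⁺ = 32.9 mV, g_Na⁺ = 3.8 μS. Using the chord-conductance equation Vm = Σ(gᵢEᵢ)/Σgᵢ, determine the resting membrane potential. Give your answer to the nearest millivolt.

-56 mV

Σ gᵢEᵢ = 20·(-81.8) + 9.6·(-36.4) + 3.8·(32.9) = -1860.42
Σ gᵢ = 20 + 9.6 + 3.8 = 33.4
Vm = -1860.42 / 33.4 = -55.70 mV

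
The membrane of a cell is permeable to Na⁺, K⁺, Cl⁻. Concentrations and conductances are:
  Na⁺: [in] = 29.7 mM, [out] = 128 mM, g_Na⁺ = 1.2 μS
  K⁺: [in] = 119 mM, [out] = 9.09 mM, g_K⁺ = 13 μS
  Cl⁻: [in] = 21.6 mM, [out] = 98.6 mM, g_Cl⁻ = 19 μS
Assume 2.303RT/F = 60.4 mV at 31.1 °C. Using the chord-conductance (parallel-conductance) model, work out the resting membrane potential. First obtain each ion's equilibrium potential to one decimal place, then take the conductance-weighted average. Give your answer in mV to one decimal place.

E_Na⁺ = (60.4/1)·log₁₀(128/29.7) = 38.3 mV
E_K⁺ = (60.4/1)·log₁₀(9.09/119) = -67.5 mV
E_Cl⁻ = (60.4/-1)·log₁₀(98.6/21.6) = -39.8 mV
Vm = (Σ gᵢEᵢ)/(Σ gᵢ) = (1.2·38.3 + 13·-67.5 + 19·-39.8) / (1.2 + 13 + 19)
= -1587.74 / 33.2 = -47.82 mV

-47.8 mV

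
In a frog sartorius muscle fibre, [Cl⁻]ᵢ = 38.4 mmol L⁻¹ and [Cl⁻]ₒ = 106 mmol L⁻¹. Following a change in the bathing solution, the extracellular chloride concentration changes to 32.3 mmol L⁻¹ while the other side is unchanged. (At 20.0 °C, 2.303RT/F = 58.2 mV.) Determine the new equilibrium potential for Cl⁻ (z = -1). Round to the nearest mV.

4 mV

After the shift: [Cl⁻]_out = 32.3, [Cl⁻]_in = 38.4 mmol L⁻¹.
E_new = (58.2/-1)·log₁₀(32.3/38.4) = -58.20 · (-0.0751) = 4.37 mV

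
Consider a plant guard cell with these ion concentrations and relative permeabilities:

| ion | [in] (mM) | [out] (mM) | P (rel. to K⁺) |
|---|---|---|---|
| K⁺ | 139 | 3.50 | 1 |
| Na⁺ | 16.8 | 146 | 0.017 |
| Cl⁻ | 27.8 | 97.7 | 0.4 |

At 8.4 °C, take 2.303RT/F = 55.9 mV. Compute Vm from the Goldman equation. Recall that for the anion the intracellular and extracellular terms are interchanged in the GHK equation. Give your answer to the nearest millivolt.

Vm = 55.9 · log₁₀[(Σ P·[cation]ₒ + Σ P·[anion]ᵢ) / (Σ P·[cation]ᵢ + Σ P·[anion]ₒ)]
Numerator = 1×3.50 + 0.017×146 + 0.4×27.8 = 17.1
Denominator = 1×139 + 0.017×16.8 + 0.4×97.7 = 178.4
Vm = 55.9 · log₁₀(0.095882) = 55.9 × (-1.0183) = -56.92 mV

-57 mV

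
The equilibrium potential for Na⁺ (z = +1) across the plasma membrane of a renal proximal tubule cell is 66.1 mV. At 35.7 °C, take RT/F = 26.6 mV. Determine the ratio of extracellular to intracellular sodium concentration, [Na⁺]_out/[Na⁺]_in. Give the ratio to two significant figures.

ln([out]/[in]) = E·z/(26.6) = 66.1 × 1 / 26.6 = 2.4850
[out]/[in] = e^(2.4850) = 12

12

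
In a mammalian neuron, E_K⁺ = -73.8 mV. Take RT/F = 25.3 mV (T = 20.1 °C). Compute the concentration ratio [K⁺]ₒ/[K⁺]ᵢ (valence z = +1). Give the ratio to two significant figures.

0.054

ln([out]/[in]) = E·z/(25.3) = -73.8 × 1 / 25.3 = -2.9170
[out]/[in] = e^(-2.9170) = 0.0541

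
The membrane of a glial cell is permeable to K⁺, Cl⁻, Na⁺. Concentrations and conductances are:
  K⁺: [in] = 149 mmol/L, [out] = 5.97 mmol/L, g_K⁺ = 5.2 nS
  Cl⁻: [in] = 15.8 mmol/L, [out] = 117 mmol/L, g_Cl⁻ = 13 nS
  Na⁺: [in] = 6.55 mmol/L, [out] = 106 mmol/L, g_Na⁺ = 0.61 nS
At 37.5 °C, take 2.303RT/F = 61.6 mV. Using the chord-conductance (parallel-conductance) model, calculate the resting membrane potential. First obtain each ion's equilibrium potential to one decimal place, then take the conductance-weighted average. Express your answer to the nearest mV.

E_K⁺ = (61.6/1)·log₁₀(5.97/149) = -86.1 mV
E_Cl⁻ = (61.6/-1)·log₁₀(117/15.8) = -53.6 mV
E_Na⁺ = (61.6/1)·log₁₀(106/6.55) = 74.5 mV
Vm = (Σ gᵢEᵢ)/(Σ gᵢ) = (5.2·-86.1 + 13·-53.6 + 0.61·74.5) / (5.2 + 13 + 0.61)
= -1099.08 / 18.81 = -58.43 mV

-58 mV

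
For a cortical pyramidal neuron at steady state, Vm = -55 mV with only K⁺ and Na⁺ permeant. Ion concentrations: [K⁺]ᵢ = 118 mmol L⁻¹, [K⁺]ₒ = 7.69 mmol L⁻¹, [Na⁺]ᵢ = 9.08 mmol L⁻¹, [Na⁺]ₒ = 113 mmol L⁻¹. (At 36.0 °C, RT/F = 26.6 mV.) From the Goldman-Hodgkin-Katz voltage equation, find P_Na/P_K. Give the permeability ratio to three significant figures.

Let α = P_Na/P_K. GHK: Vm = 26.6·ln[(Kₒ + α·Naₒ)/(Kᵢ + α·Naᵢ)].
e^(Vm/26.6) = e^(-55.0/26.6) = 0.12648
So 0.12648·(Kᵢ + α·Naᵢ) = Kₒ + α·Naₒ → α = (0.12648·118.0 − 7.69) / (113.0 − 0.12648·9.08)
α = (14.92 − 7.69) / (113.0 − 1.148) = 7.235/111.9 = 0.06468

0.0647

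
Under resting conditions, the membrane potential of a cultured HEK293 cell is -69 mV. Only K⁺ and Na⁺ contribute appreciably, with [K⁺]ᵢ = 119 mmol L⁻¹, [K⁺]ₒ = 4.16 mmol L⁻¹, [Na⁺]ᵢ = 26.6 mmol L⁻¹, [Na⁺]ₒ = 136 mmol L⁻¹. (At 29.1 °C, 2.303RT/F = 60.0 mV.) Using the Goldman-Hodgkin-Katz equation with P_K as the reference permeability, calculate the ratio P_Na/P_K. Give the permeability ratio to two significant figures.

Let α = P_Na/P_K. GHK: Vm = 60.0·log₁₀[(Kₒ + α·Naₒ)/(Kᵢ + α·Naᵢ)].
10^(Vm/60.0) = 10^(-69.0/60.0) = 0.070795
So 0.070795·(Kᵢ + α·Naᵢ) = Kₒ + α·Naₒ → α = (0.070795·119.0 − 4.16) / (136.0 − 0.070795·26.6)
α = (8.425 − 4.16) / (136.0 − 1.883) = 4.265/134.1 = 0.0318

0.032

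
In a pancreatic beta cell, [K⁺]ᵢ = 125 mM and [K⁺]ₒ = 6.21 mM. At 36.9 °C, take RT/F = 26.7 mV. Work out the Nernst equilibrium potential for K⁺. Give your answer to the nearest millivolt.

-80 mV

E = (26.7/z) · ln([K⁺]_out/[K⁺]_in) with z = +1.
= (26.7/1) · ln(6.21/125) = 26.70 · ln(0.04968)
= 26.70 · (-3.0022) = -80.16 mV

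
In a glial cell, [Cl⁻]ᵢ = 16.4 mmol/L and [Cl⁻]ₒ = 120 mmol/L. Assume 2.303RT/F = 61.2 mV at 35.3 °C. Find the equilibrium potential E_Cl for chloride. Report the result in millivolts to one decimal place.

E = (61.2/z) · log₁₀([Cl⁻]_out/[Cl⁻]_in) with z = -1.
For an anion, dividing by z = -1 reverses the sign.
= (61.2/-1) · log₁₀(120/16.4) = -61.20 · log₁₀(7.317)
= -61.20 · (0.8643) = -52.90 mV

-52.9 mV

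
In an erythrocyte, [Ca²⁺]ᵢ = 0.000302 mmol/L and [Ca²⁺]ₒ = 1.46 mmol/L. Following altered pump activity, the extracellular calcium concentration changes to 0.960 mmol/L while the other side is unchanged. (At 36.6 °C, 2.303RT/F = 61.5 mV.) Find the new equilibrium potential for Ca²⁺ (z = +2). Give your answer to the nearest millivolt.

108 mV

After the shift: [Ca²⁺]_out = 0.960, [Ca²⁺]_in = 0.000302 mmol/L.
E_new = (61.5/2)·log₁₀(0.960/0.000302) = 30.75 · (3.5023) = 107.69 mV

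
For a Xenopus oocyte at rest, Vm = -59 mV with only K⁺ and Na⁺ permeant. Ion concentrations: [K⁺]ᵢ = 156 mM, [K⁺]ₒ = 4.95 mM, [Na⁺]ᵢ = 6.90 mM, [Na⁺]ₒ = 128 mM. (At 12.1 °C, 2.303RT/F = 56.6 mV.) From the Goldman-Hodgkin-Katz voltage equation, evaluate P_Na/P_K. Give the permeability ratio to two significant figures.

Let α = P_Na/P_K. GHK: Vm = 56.6·log₁₀[(Kₒ + α·Naₒ)/(Kᵢ + α·Naᵢ)].
10^(Vm/56.6) = 10^(-59.0/56.6) = 0.090698
So 0.090698·(Kᵢ + α·Naᵢ) = Kₒ + α·Naₒ → α = (0.090698·156.0 − 4.95) / (128.0 − 0.090698·6.9)
α = (14.15 − 4.95) / (128.0 − 0.6258) = 9.199/127.4 = 0.07222

0.072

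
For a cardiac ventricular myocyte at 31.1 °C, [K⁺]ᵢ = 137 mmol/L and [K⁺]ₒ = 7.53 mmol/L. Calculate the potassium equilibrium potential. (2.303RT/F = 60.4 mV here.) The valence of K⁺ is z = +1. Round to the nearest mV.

E = (60.4/z) · log₁₀([K⁺]_out/[K⁺]_in) with z = +1.
= (60.4/1) · log₁₀(7.53/137) = 60.40 · log₁₀(0.05496)
= 60.40 · (-1.2599) = -76.10 mV

-76 mV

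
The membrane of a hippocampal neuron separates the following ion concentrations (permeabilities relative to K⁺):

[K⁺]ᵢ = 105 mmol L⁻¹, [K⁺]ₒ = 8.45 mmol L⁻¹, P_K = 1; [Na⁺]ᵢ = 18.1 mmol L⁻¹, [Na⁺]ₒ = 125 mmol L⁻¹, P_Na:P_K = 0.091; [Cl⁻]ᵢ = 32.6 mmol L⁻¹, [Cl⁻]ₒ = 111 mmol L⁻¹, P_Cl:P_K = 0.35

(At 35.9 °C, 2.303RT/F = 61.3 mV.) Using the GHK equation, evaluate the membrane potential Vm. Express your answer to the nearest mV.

Vm = 61.3 · log₁₀[(Σ P·[cation]ₒ + Σ P·[anion]ᵢ) / (Σ P·[cation]ᵢ + Σ P·[anion]ₒ)]
Numerator = 1×8.45 + 0.091×125 + 0.35×32.6 = 31.23
Denominator = 1×105 + 0.091×18.1 + 0.35×111 = 145.5
Vm = 61.3 · log₁₀(0.21468) = 61.3 × (-0.6682) = -40.96 mV

-41 mV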